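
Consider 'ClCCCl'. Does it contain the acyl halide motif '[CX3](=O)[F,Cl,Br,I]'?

No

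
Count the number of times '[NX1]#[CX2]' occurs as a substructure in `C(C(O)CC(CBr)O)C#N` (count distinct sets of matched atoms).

1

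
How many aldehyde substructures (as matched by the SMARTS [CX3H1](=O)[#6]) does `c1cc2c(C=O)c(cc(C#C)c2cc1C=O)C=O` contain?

[CX3H1](=O)[#6] is the SMARTS for an aldehyde: an sp2 carbon with one H, double-bonded to O and single-bonded to carbon.
The molecule carries 3 separate instances of an aldehyde (-CHO) meeting every constraint; each maps to a distinct set of atoms, giving 3 matches.

3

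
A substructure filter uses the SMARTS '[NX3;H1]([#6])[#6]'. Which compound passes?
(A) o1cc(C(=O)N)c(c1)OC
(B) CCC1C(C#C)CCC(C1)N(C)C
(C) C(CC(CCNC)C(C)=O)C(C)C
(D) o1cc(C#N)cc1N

C

[NX3;H1]([#6])[#6] describes a trivalent nitrogen with one H, bonded to two carbons (a secondary amine).
(A) has a primary amide (-C(=O)NH2) but the -C(=O)NH2 nitrogen has H2, not H1.
(B) has a dimethylamino group (-N(CH3)2) but the nitrogen has H0, not H1.
(C) contains an N-methylamino group (-NHCH3), which satisfies every atom and bond constraint.
(D) has a primary amino group (-NH2) but the nitrogen has H2 and only one carbon neighbour.
So the answer is (C).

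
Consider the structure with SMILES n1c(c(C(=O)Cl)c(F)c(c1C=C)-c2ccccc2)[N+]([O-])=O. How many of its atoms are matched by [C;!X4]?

3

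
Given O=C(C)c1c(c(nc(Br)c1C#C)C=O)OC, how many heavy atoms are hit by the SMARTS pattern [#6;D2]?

The query [#6;D2] means: any carbon bonded to exactly two heavy atoms.
Check the 16 heavy atoms by environment: 1× n (aromatic, D2) → no; 5× c (aromatic, D3) → no; 1× O (D2) → no; 3× C (D1) → no; 2× C (D2) → match; 2× O (D1) → no; 1× Br (D1) → no; 1× C (D3) → no.
That gives 2 matching atoms.

2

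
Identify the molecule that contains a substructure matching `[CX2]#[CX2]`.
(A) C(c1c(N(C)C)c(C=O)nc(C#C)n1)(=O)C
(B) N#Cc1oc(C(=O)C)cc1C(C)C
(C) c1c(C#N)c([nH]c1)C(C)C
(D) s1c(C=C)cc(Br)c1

[CX2]#[CX2] describes a carbon-carbon triple bond (an alkyne).
(A) contains an ethynyl group (-C#CH), which satisfies every atom and bond constraint.
(B) has a nitrile (-C#N) but the triple bond is C#N, not C#C.
(C) has a nitrile (-C#N) but the triple bond is C#N, not C#C.
(D) has a vinyl group (-CH=CH2) but the C=C is a double bond; both carbons are CX3, not CX2.
So the answer is (A).

A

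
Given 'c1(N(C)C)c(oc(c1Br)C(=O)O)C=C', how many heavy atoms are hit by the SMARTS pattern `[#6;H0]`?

Check the 14 heavy atoms by environment: 1× o (aromatic, H0) → no; 4× c (aromatic, H0) → match; 1× C (H1) → no; 1× C (H2) → no; 1× N (H0) → no; 2× C (H3) → no; 1× Br (H0) → no; 1× C (H0) → match; 1× O (H0) → no; 1× O (H1) → no.
Summing the matching environments: 4 + 1 = 5 matching atoms.

5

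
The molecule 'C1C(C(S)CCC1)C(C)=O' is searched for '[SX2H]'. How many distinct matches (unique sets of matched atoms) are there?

1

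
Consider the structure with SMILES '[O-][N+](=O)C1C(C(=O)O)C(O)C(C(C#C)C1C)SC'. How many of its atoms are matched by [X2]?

5

The query [X2] means: any atom with exactly two total connections (bonds + H).
Check the 18 heavy atoms by environment: 8× C (X4) → no; 2× C (X2) → match; 1× N (charge +1, X3) → no; 1× O (charge -1, X1) → no; 2× O (X1) → no; 1× C (X3) → no; 2× O (X2) → match; 1× S (X2) → match.
Summing the matching environments: 2 + 2 + 1 = 5 matching atoms.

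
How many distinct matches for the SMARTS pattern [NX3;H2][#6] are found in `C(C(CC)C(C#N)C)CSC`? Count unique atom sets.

0

[NX3;H2][#6] is the SMARTS for a primary amine: a trivalent nitrogen with two H attached to carbon.
The molecule has a nitrile (-C#N), but the nitrogen is NX1 (triple-bonded), not NX3 with two H; nothing else fits, so there are 0 matches.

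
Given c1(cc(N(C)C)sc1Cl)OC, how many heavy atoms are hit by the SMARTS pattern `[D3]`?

4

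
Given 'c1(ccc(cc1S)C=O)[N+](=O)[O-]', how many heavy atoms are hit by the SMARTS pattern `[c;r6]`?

6

Check the 12 heavy atoms by environment: 6× c (aromatic, in 6-ring) → match; 1× S (acyclic) → no; 1× N (charge +1, acyclic) → no; 1× O (charge -1, acyclic) → no; 2× O (acyclic) → no; 1× C (acyclic) → no.
That gives 6 matching atoms.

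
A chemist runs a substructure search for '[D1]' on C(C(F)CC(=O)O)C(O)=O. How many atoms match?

The query [D1] means: atom with exactly one heavy-atom neighbour (degree 1).
Check the 10 heavy atoms by environment: 2× C (D2) → no; 3× C (D3) → no; 1× F (D1) → match; 4× O (D1) → match.
Summing the matching environments: 1 + 4 = 5 matching atoms.

5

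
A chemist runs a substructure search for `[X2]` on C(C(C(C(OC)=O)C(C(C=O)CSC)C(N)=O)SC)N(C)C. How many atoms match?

3

Check the 22 heavy atoms by environment: 11× C (X4) → no; 3× C (X3) → no; 3× O (X1) → no; 2× N (X3) → no; 1× O (X2) → match; 2× S (X2) → match.
Summing the matching environments: 1 + 2 = 3 matching atoms.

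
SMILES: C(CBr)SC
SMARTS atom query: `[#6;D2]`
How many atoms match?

2

The query [#6;D2] means: any carbon bonded to exactly two heavy atoms.
Check the 5 heavy atoms by environment: 2× C (D2) → match; 1× Br (D1) → no; 1× S (D2) → no; 1× C (D1) → no.
That gives 2 matching atoms.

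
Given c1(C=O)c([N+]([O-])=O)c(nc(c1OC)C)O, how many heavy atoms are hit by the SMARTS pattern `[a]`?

6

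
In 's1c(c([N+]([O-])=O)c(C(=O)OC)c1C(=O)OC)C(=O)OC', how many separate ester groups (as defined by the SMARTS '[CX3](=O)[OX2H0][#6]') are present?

3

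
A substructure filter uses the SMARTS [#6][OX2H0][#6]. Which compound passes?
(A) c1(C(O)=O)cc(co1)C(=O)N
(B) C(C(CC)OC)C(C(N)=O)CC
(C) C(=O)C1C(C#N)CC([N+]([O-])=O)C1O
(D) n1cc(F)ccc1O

B

[#6][OX2H0][#6] describes an aliphatic oxygen bridging two carbons with no H on the oxygen (an ether).
(A) has a carboxylic acid group (-C(=O)OH) but the -OH oxygen has H1; the =O is OX1, not OX2.
(B) contains a methoxy ether (-OCH3), which satisfies every atom and bond constraint.
(C) has a hydroxyl group (-OH) but the oxygen has H1, not H0 bridging two carbons.
(D) has a hydroxyl group (-OH) but the oxygen has H1, not H0 bridging two carbons.
So the answer is (B).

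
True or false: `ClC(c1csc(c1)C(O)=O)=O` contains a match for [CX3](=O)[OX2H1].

True

The pattern [CX3](=O)[OX2H1] describes an sp2 carbon double-bonded to O and single-bonded to an -OH oxygen — a carboxylic acid.
The molecule carries a carboxylic acid group (-C(=O)OH), whose atoms satisfy every constraint of the query, so the pattern matches.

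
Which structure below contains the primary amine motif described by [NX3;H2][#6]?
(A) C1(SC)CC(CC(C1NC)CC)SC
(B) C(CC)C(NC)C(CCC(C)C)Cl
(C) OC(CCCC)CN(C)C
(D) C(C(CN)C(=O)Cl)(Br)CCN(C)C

D

[NX3;H2][#6] describes a trivalent nitrogen with two H attached to carbon (a primary amine).
(A) has an N-methylamino group (-NHCH3) but the nitrogen bears two carbons and only one H (H1), not H2.
(B) has an N-methylamino group (-NHCH3) but the nitrogen bears two carbons and only one H (H1), not H2.
(C) has a dimethylamino group (-N(CH3)2) but the nitrogen has H0, not H2.
(D) contains a primary amino group (-NH2), which satisfies every atom and bond constraint.
So the answer is (D).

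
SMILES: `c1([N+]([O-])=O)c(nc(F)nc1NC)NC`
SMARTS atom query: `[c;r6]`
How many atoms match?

4

Check the 14 heavy atoms by environment: 2× n (aromatic, in 6-ring) → no; 4× c (aromatic, in 6-ring) → match; 2× N (acyclic) → no; 2× C (acyclic) → no; 1× N (charge +1, acyclic) → no; 1× O (charge -1, acyclic) → no; 1× O (acyclic) → no; 1× F (acyclic) → no.
That gives 4 matching atoms.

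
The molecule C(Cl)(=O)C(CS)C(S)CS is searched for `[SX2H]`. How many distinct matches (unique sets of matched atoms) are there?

3

[SX2H] is the SMARTS for a thiol: an aliphatic sulfur with two connections, one being H.
The molecule carries 3 separate instances of a thiol (-SH) meeting every constraint; each maps to a distinct set of atoms, giving 3 matches.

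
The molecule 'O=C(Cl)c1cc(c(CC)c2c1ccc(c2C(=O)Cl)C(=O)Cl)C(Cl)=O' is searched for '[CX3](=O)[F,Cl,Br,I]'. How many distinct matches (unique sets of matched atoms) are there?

4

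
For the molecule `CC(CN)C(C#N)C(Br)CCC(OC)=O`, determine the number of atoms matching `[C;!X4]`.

The query [C;!X4] means: aliphatic carbon that does not have four total connections.
Check the 15 heavy atoms by environment: 8× C (X4) → no; 1× C (X2) → match; 1× N (X1) → no; 1× N (X3) → no; 1× Br (X1) → no; 1× C (X3) → match; 1× O (X1) → no; 1× O (X2) → no.
Summing the matching environments: 1 + 1 = 2 matching atoms.

2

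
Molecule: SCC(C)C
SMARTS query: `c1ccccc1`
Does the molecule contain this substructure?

No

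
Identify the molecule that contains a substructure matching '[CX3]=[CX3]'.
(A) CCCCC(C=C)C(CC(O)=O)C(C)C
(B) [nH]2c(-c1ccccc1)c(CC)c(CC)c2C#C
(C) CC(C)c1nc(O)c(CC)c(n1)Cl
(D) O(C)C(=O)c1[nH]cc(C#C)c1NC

A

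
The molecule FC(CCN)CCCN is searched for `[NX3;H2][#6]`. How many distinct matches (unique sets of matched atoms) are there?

2

[NX3;H2][#6] is the SMARTS for a primary amine: a trivalent nitrogen with two H attached to carbon.
The molecule carries 2 separate instances of a primary amino group (-NH2) meeting every constraint; each maps to a distinct set of atoms, giving 2 matches.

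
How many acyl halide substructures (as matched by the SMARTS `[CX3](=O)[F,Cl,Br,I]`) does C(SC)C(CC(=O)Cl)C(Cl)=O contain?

2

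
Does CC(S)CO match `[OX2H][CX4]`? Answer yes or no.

The pattern [OX2H][CX4] describes a hydroxyl oxygen bound to an sp3 (X4) carbon — an aliphatic alcohol.
The molecule carries a hydroxyl group (-OH), whose atoms satisfy every constraint of the query, so the pattern matches.

Yes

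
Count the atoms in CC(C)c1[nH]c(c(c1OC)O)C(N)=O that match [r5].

5

The query [r5] means: r5 matches atoms in a five-membered ring.
Check the 14 heavy atoms by environment: 1× n (aromatic, in 5-ring) → match; 4× c (aromatic, in 5-ring) → match; 5× C (acyclic) → no; 3× O (acyclic) → no; 1× N (acyclic) → no.
Summing the matching environments: 1 + 4 = 5 matching atoms.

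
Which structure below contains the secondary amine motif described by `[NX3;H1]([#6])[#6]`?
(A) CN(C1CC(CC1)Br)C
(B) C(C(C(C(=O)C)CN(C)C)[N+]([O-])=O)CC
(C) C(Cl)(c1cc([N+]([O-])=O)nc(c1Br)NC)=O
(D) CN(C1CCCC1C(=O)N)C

C

[NX3;H1]([#6])[#6] describes a trivalent nitrogen with one H, bonded to two carbons (a secondary amine).
(A) has a dimethylamino group (-N(CH3)2) but the nitrogen has H0, not H1.
(B) has a dimethylamino group (-N(CH3)2) but the nitrogen has H0, not H1.
(C) contains an N-methylamino group (-NHCH3), which satisfies every atom and bond constraint.
(D) has a dimethylamino group (-N(CH3)2) but the nitrogen has H0, not H1.
So the answer is (C).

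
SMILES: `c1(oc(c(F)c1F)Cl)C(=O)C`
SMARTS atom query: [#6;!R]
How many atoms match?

2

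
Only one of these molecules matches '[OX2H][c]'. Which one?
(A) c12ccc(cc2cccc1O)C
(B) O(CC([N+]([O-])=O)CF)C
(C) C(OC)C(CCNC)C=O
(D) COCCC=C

A

[OX2H][c] describes a hydroxyl oxygen attached to an aromatic carbon (a phenol).
(A) contains a hydroxyl group (-OH), which satisfies every atom and bond constraint.
(B) has a methoxy ether (-OCH3) but the oxygen has H0, not H1.
(C) has a methoxy ether (-OCH3) but the oxygen has H0, not H1.
(D) has a methoxy ether (-OCH3) but the oxygen has H0, not H1.
So the answer is (A).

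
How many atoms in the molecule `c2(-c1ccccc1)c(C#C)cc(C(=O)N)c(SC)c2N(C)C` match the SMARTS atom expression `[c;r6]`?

12

The query [c;r6] means: aromatic carbon that belongs to a six-membered ring.
Check the 22 heavy atoms by environment: 12× c (aromatic, in 6-ring) → match; 6× C (acyclic) → no; 1× O (acyclic) → no; 2× N (acyclic) → no; 1× S (acyclic) → no.
That gives 12 matching atoms.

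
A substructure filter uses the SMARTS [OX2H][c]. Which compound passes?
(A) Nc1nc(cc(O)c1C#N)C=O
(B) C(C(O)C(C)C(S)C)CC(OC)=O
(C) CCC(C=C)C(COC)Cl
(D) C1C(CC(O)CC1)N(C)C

A

[OX2H][c] describes a hydroxyl oxygen attached to an aromatic carbon (a phenol).
(A) contains a hydroxyl group (-OH), which satisfies every atom and bond constraint.
(B) has a hydroxyl group (-OH) but the -OH is on an aliphatic carbon, not an aromatic c.
(C) has a methoxy ether (-OCH3) but the oxygen has H0, not H1.
(D) has a hydroxyl group (-OH) but the -OH is on an aliphatic carbon, not an aromatic c.
So the answer is (A).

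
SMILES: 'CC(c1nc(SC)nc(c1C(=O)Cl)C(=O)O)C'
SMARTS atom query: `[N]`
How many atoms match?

0

The query [N] means: uppercase N matches aliphatic (non-aromatic) nitrogen only.
Check the 17 heavy atoms by environment: 2× n (aromatic) → no; 4× c (aromatic) → no; 1× S → no; 6× C → no; 3× O → no; 1× Cl → no.
No environment satisfies the query, so 0 matching atoms.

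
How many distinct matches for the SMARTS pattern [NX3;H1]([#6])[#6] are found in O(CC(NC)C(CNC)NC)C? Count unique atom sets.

3

[NX3;H1]([#6])[#6] is the SMARTS for a secondary amine: a trivalent nitrogen with one H, bonded to two carbons.
The molecule carries 3 separate instances of an N-methylamino group (-NHCH3) meeting every constraint; each maps to a distinct set of atoms, giving 3 matches.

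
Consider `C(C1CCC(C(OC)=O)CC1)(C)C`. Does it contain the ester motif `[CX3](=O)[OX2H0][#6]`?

The pattern [CX3](=O)[OX2H0][#6] describes a carbonyl carbon bonded to an oxygen that is itself bonded to carbon (no H on that O) — an ester.
The molecule carries a methyl-ester group (-C(=O)OCH3), whose atoms satisfy every constraint of the query, so the pattern matches.

Yes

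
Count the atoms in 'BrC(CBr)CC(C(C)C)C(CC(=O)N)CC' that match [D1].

The query [D1] means: atom with exactly one heavy-atom neighbour (degree 1).
Check the 16 heavy atoms by environment: 4× C (D2) → no; 5× C (D3) → no; 1× O (D1) → match; 1× N (D1) → match; 2× Br (D1) → match; 3× C (D1) → match.
Summing the matching environments: 1 + 1 + 2 + 3 = 7 matching atoms.

7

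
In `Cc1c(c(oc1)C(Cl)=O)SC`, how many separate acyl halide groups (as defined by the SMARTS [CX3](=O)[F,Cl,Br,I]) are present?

[CX3](=O)[F,Cl,Br,I] is the SMARTS for an acyl halide: a carbonyl carbon bonded to a halogen.
Exactly one fragment in the molecule meets all constraints, giving 1 match.

1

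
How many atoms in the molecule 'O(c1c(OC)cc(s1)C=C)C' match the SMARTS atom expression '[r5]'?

5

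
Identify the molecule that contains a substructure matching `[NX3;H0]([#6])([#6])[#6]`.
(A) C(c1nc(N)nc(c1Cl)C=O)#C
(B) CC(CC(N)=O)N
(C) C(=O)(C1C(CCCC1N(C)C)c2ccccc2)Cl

[NX3;H0]([#6])([#6])[#6] describes a trivalent nitrogen with no H, bonded to three carbons (a tertiary amine).
(A) has a primary amino group (-NH2) but the nitrogen has H2, not H0 with three carbons.
(B) has a primary amino group (-NH2) but the nitrogen has H2, not H0 with three carbons.
(C) contains a dimethylamino group (-N(CH3)2), which satisfies every atom and bond constraint.
So the answer is (C).

C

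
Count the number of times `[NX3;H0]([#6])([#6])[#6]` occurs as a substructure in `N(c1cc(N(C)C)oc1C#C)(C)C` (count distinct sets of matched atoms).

[NX3;H0]([#6])([#6])[#6] is the SMARTS for a tertiary amine: a trivalent nitrogen with no H, bonded to three carbons.
The molecule carries 2 separate instances of a dimethylamino group (-N(CH3)2) meeting every constraint; each maps to a distinct set of atoms, giving 2 matches.

2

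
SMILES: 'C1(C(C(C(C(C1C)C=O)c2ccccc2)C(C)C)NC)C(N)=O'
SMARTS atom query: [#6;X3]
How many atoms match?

8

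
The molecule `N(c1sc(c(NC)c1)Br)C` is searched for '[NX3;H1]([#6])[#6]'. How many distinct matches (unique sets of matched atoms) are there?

[NX3;H1]([#6])[#6] is the SMARTS for a secondary amine: a trivalent nitrogen with one H, bonded to two carbons.
The molecule carries 2 separate instances of an N-methylamino group (-NHCH3) meeting every constraint; each maps to a distinct set of atoms, giving 2 matches.

2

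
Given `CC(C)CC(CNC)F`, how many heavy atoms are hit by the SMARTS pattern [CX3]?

The query [CX3] means: C with X3: aliphatic carbon with exactly 3 total connections.
Check the 9 heavy atoms by environment: 7× C (X4) → no; 1× F (X1) → no; 1× N (X3) → no.
No environment satisfies the query, so 0 matching atoms.

0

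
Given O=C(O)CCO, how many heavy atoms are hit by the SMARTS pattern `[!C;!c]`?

The query [!C;!c] means: neither aliphatic nor aromatic carbon — same as [!#6].
Check the 6 heavy atoms by environment: 3× C → no; 3× O → match.
That gives 3 matching atoms.

3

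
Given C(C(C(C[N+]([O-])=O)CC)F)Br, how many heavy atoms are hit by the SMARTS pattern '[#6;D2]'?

Check the 11 heavy atoms by environment: 3× C (D2) → match; 2× C (D3) → no; 1× N (charge +1, D3) → no; 1× O (charge -1, D1) → no; 1× O (D1) → no; 1× F (D1) → no; 1× Br (D1) → no; 1× C (D1) → no.
That gives 3 matching atoms.

3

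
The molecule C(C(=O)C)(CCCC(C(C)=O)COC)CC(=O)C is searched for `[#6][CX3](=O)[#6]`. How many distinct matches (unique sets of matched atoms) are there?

3

[#6][CX3](=O)[#6] is the SMARTS for a ketone: a carbonyl carbon (no H) flanked by two carbons.
The molecule carries 3 separate instances of an acetyl/ketone group (-C(=O)CH3) meeting every constraint; each maps to a distinct set of atoms, giving 3 matches.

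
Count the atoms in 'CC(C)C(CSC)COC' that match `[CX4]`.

The query [CX4] means: C with X4: aliphatic carbon with exactly 4 total connections (bonds + H).
Check the 10 heavy atoms by environment: 8× C (X4) → match; 1× O (X2) → no; 1× S (X2) → no.
That gives 8 matching atoms.

8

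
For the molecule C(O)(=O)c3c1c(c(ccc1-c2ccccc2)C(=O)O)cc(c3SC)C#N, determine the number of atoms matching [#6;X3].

18

The query [#6;X3] means: any carbon (aromatic or not) with three total connections.
Check the 26 heavy atoms by environment: 16× c (aromatic, X3) → match; 1× C (X2) → no; 1× N (X1) → no; 1× S (X2) → no; 1× C (X4) → no; 2× C (X3) → match; 2× O (X1) → no; 2× O (X2) → no.
Summing the matching environments: 16 + 2 = 18 matching atoms.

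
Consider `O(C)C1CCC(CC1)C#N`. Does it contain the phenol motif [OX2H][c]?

No

The pattern [OX2H][c] describes a hydroxyl oxygen attached to an aromatic carbon — a phenol.
The closest candidate here is a methoxy ether (-OCH3), but the oxygen has H0, not H1. No other fragment satisfies the full query, so there is no match.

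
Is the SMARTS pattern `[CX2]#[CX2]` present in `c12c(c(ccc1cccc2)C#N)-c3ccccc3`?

No

The pattern [CX2]#[CX2] describes a carbon-carbon triple bond — an alkyne.
The closest candidate here is a nitrile (-C#N), but the triple bond is C#N, not C#C. No other fragment satisfies the full query, so there is no match.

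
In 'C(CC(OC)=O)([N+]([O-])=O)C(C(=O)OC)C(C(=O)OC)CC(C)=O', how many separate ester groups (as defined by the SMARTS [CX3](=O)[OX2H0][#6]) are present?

3

[CX3](=O)[OX2H0][#6] is the SMARTS for an ester: a carbonyl carbon bonded to an oxygen that is itself bonded to carbon (no H on that O).
The molecule carries 3 separate instances of a methyl-ester group (-C(=O)OCH3) meeting every constraint; each maps to a distinct set of atoms, giving 3 matches.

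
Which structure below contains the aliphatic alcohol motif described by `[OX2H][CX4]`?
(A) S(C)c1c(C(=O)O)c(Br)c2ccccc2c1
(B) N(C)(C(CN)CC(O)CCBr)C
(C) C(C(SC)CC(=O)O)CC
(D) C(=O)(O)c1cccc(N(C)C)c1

[OX2H][CX4] describes a hydroxyl oxygen bound to an sp3 (X4) carbon (an aliphatic alcohol).
(A) has a carboxylic acid group (-C(=O)OH) but the -OH is on a CX3 carbonyl carbon, not a CX4 carbon.
(B) contains a hydroxyl group (-OH), which satisfies every atom and bond constraint.
(C) has a carboxylic acid group (-C(=O)OH) but the -OH is on a CX3 carbonyl carbon, not a CX4 carbon.
(D) has a carboxylic acid group (-C(=O)OH) but the -OH is on a CX3 carbonyl carbon, not a CX4 carbon.
So the answer is (B).

B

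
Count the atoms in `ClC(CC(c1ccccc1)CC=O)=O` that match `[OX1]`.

2

The query [OX1] means: aliphatic oxygen with one total connection — typically a carbonyl =O or an oxide.
Check the 14 heavy atoms by environment: 3× C (X4) → no; 2× C (X3) → no; 2× O (X1) → match; 1× Cl (X1) → no; 6× c (aromatic, X3) → no.
That gives 2 matching atoms.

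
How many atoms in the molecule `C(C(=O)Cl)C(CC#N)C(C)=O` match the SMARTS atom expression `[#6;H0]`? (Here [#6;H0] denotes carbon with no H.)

3

The query [#6;H0] means: any carbon with no attached hydrogen.
Check the 11 heavy atoms by environment: 2× C (H2) → no; 1× C (H1) → no; 3× C (H0) → match; 2× O (H0) → no; 1× Cl (H0) → no; 1× C (H3) → no; 1× N (H0) → no.
That gives 3 matching atoms.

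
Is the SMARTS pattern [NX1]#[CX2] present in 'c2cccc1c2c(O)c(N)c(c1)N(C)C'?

No

The pattern [NX1]#[CX2] describes a nitrogen triple-bonded to a two-connected carbon — a nitrile.
The closest candidate here is a primary amino group (-NH2), but the nitrogen is NX3 (three connections), not NX1 triple-bonded. No other fragment satisfies the full query, so there is no match.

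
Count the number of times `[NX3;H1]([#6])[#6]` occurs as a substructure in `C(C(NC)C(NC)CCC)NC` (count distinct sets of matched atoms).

[NX3;H1]([#6])[#6] is the SMARTS for a secondary amine: a trivalent nitrogen with one H, bonded to two carbons.
The molecule carries 3 separate instances of an N-methylamino group (-NHCH3) meeting every constraint; each maps to a distinct set of atoms, giving 3 matches.

3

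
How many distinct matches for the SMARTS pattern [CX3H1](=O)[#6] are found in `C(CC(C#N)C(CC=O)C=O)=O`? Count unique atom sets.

[CX3H1](=O)[#6] is the SMARTS for an aldehyde: an sp2 carbon with one H, double-bonded to O and single-bonded to carbon.
The molecule carries 3 separate instances of an aldehyde (-CHO) meeting every constraint; each maps to a distinct set of atoms, giving 3 matches.

3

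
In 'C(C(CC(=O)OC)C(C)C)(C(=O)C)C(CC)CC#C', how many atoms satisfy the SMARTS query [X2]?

3

Check the 19 heavy atoms by environment: 12× C (X4) → no; 2× C (X3) → no; 2× O (X1) → no; 1× O (X2) → match; 2× C (X2) → match.
Summing the matching environments: 1 + 2 = 3 matching atoms.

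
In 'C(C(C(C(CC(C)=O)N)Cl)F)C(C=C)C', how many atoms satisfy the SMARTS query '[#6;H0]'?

Check the 15 heavy atoms by environment: 3× C (H2) → no; 5× C (H1) → no; 2× C (H3) → no; 1× N (H2) → no; 1× C (H0) → match; 1× O (H0) → no; 1× F (H0) → no; 1× Cl (H0) → no.
That gives 1 matching atom.

1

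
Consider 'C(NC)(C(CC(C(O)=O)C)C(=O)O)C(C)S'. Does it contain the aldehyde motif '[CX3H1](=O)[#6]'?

No

The pattern [CX3H1](=O)[#6] describes an sp2 carbon with one H, double-bonded to O and single-bonded to carbon — an aldehyde.
The closest candidate here is a carboxylic acid group (-C(=O)OH), but the carbonyl carbon has H0 and is bonded to O, not H1. No other fragment satisfies the full query, so there is no match.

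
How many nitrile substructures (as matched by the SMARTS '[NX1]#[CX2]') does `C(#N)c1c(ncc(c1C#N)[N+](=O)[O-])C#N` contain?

[NX1]#[CX2] is the SMARTS for a nitrile: a nitrogen triple-bonded to a two-connected carbon.
The molecule carries 3 separate instances of a nitrile (-C#N) meeting every constraint; each maps to a distinct set of atoms, giving 3 matches.

3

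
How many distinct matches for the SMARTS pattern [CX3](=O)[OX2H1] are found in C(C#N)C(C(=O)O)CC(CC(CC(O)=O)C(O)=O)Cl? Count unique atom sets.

3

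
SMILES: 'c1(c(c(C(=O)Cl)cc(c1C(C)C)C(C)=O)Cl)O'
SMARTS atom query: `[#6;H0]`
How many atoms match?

7

The query [#6;H0] means: any carbon with no attached hydrogen.
Check the 17 heavy atoms by environment: 5× c (aromatic, H0) → match; 1× c (aromatic, H1) → no; 1× C (H1) → no; 3× C (H3) → no; 1× O (H1) → no; 2× C (H0) → match; 2× O (H0) → no; 2× Cl (H0) → no.
Summing the matching environments: 5 + 2 = 7 matching atoms.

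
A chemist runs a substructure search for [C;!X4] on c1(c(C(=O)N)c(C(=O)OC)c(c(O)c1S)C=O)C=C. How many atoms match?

5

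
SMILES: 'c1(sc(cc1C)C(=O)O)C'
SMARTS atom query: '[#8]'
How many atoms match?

2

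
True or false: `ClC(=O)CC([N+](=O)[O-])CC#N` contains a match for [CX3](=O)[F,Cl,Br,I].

True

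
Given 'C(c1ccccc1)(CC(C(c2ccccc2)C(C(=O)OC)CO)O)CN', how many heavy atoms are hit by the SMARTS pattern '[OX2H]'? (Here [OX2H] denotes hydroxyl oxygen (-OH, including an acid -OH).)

2

The query [OX2H] means: aliphatic oxygen with two connections, one of which is H — an -OH oxygen.
Check the 26 heavy atoms by environment: 3× C (H2, X4) → no; 4× C (H1, X4) → no; 1× C (H0, X3) → no; 1× O (H0, X1) → no; 1× O (H0, X2) → no; 1× C (H3, X4) → no; 1× N (H2, X3) → no; 2× O (H1, X2) → match; 2× c (aromatic, H0, X3) → no; 10× c (aromatic, H1, X3) → no.
That gives 2 matching atoms.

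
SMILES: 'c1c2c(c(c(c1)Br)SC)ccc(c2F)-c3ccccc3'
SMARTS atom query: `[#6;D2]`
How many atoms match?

9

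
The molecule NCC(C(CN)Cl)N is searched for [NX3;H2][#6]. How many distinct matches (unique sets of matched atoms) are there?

3

[NX3;H2][#6] is the SMARTS for a primary amine: a trivalent nitrogen with two H attached to carbon.
The molecule carries 3 separate instances of a primary amino group (-NH2) meeting every constraint; each maps to a distinct set of atoms, giving 3 matches.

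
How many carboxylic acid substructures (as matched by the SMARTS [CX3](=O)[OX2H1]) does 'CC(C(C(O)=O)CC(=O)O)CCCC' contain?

2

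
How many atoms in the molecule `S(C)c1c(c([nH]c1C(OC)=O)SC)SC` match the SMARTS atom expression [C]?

5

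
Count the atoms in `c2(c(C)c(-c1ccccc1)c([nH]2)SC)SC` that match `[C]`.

3

The query [C] means: uppercase C matches aliphatic (non-aromatic) carbon only.
Check the 16 heavy atoms by environment: 1× n (aromatic) → no; 10× c (aromatic) → no; 2× S → no; 3× C → match.
That gives 3 matching atoms.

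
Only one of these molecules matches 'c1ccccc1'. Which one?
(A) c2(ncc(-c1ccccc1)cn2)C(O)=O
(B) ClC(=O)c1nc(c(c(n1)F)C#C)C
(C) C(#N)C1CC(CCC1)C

c1ccccc1 describes six aromatic carbons in a ring (a benzene ring).
(A) contains a phenyl ring, which satisfies every atom and bond constraint.
(B) has a methyl group (-CH3) but no six-membered all-carbon aromatic ring is present.
(C) has a methyl group (-CH3) but no six-membered all-carbon aromatic ring is present.
So the answer is (A).

A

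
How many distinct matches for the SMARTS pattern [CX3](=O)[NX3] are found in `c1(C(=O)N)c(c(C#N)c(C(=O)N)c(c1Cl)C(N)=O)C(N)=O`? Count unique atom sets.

[CX3](=O)[NX3] is the SMARTS for an amide: a carbonyl carbon bonded to a trivalent nitrogen.
The molecule carries 4 separate instances of a primary amide (-C(=O)NH2) meeting every constraint; each maps to a distinct set of atoms, giving 4 matches.

4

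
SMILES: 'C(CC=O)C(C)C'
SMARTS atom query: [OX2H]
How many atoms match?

0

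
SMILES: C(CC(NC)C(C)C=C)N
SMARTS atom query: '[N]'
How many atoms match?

The query [N] means: uppercase N matches aliphatic (non-aromatic) nitrogen only.
Check the 10 heavy atoms by environment: 8× C → no; 2× N → match.
That gives 2 matching atoms.

2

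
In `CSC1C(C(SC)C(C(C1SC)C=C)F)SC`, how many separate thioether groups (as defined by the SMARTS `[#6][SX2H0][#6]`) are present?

4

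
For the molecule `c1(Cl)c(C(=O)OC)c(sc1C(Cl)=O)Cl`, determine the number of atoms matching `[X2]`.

2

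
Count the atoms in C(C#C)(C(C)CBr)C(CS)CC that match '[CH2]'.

3

The query [CH2] means: aliphatic carbon with exactly two hydrogens.
Check the 12 heavy atoms by environment: 3× C (H2) → match; 4× C (H1) → no; 2× C (H3) → no; 1× C (H0) → no; 1× Br (H0) → no; 1× S (H1) → no.
That gives 3 matching atoms.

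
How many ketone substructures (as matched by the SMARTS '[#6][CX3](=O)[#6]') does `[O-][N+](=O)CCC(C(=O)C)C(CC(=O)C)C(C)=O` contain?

[#6][CX3](=O)[#6] is the SMARTS for a ketone: a carbonyl carbon (no H) flanked by two carbons.
The molecule carries 3 separate instances of an acetyl/ketone group (-C(=O)CH3) meeting every constraint; each maps to a distinct set of atoms, giving 3 matches.

3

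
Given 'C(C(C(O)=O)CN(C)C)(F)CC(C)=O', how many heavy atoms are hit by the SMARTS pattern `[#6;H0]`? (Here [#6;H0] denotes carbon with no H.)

2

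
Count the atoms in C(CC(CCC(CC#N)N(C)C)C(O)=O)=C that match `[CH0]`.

Check the 16 heavy atoms by environment: 5× C (H2) → no; 3× C (H1) → no; 2× N (H0) → no; 2× C (H3) → no; 2× C (H0) → match; 1× O (H0) → no; 1× O (H1) → no.
That gives 2 matching atoms.

2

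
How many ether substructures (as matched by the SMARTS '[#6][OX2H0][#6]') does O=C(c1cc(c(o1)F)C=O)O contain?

[#6][OX2H0][#6] is the SMARTS for an ether: an aliphatic oxygen bridging two carbons with no H on the oxygen.
The molecule has a carboxylic acid group (-C(=O)OH), but the -OH oxygen has H1; the =O is OX1, not OX2; nothing else fits, so there are 0 matches.

0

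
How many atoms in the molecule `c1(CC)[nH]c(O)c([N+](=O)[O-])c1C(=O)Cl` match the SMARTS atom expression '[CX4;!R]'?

2

The query [CX4;!R] means: aliphatic carbon with four total connections, not in a ring.
Check the 14 heavy atoms by environment: 1× n (aromatic, X3, in 5-ring) → no; 4× c (aromatic, X3, in 5-ring) → no; 1× N (charge +1, X3, acyclic) → no; 1× O (charge -1, X1, acyclic) → no; 2× O (X1, acyclic) → no; 1× O (X2, acyclic) → no; 2× C (X4, acyclic) → match; 1× C (X3, acyclic) → no; 1× Cl (X1, acyclic) → no.
That gives 2 matching atoms.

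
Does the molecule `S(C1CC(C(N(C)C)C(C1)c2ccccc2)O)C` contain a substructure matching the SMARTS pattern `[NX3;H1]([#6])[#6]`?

The pattern [NX3;H1]([#6])[#6] describes a trivalent nitrogen with one H, bonded to two carbons — a secondary amine.
The closest candidate here is a dimethylamino group (-N(CH3)2), but the nitrogen has H0, not H1. No other fragment satisfies the full query, so there is no match.

No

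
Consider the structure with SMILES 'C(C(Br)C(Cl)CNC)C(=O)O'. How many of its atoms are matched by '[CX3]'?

1

The query [CX3] means: C with X3: aliphatic carbon with exactly 3 total connections.
Check the 11 heavy atoms by environment: 5× C (X4) → no; 1× Cl (X1) → no; 1× C (X3) → match; 1× O (X1) → no; 1× O (X2) → no; 1× N (X3) → no; 1× Br (X1) → no.
That gives 1 matching atom.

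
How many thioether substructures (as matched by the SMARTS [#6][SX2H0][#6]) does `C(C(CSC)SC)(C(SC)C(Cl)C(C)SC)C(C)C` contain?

4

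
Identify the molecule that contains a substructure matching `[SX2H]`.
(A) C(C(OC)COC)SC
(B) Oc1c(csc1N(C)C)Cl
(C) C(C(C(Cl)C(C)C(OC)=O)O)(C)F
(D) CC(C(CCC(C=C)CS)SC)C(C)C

D

[SX2H] describes an aliphatic sulfur with two connections, one being H (a thiol).
(A) has a methylthio ether (-SCH3) but the sulfur has H0 (bonded to two carbons), not H1.
(B) has a hydroxyl group (-OH) but it is an -OH, not an -SH.
(C) has a hydroxyl group (-OH) but it is an -OH, not an -SH.
(D) contains a thiol (-SH), which satisfies every atom and bond constraint.
So the answer is (D).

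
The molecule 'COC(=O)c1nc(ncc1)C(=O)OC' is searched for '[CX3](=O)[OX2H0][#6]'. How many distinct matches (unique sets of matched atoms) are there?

2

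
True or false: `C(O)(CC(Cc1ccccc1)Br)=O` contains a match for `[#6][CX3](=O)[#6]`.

The pattern [#6][CX3](=O)[#6] describes a carbonyl carbon (no H) flanked by two carbons — a ketone.
The closest candidate here is a carboxylic acid group (-C(=O)OH), but one neighbour of the carbonyl carbon is O, not C. No other fragment satisfies the full query, so there is no match.

False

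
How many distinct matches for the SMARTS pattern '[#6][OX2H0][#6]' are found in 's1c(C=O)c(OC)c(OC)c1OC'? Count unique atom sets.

3

[#6][OX2H0][#6] is the SMARTS for an ether: an aliphatic oxygen bridging two carbons with no H on the oxygen.
The molecule carries 3 separate instances of a methoxy ether (-OCH3) meeting every constraint; each maps to a distinct set of atoms, giving 3 matches.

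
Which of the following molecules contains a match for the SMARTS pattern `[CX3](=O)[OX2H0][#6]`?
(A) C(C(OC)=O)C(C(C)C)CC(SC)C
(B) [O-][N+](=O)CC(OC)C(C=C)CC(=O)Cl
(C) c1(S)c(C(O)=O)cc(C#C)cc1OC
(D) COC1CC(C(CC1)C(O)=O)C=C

A

[CX3](=O)[OX2H0][#6] describes a carbonyl carbon bonded to an oxygen that is itself bonded to carbon (no H on that O) (an ester).
(A) contains a methyl-ester group (-C(=O)OCH3), which satisfies every atom and bond constraint.
(B) has a methoxy ether (-OCH3) but the ether oxygen is not adjacent to a C=O carbon.
(C) has a methoxy ether (-OCH3) but the ether oxygen is not adjacent to a C=O carbon.
(D) has a carboxylic acid group (-C(=O)OH) but the singly-bonded O carries H (OX2H1, not H0).
So the answer is (A).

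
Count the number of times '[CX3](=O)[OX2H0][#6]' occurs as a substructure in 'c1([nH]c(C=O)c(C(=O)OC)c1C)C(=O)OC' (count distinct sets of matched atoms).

2

[CX3](=O)[OX2H0][#6] is the SMARTS for an ester: a carbonyl carbon bonded to an oxygen that is itself bonded to carbon (no H on that O).
The molecule carries 2 separate instances of a methyl-ester group (-C(=O)OCH3) meeting every constraint; each maps to a distinct set of atoms, giving 2 matches.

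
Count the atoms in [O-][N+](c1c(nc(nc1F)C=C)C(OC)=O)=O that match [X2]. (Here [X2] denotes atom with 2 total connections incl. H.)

3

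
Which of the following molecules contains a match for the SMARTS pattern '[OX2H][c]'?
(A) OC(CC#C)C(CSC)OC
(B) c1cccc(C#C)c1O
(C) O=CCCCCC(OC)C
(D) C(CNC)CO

B

[OX2H][c] describes a hydroxyl oxygen attached to an aromatic carbon (a phenol).
(A) has a hydroxyl group (-OH) but the -OH is on an aliphatic carbon, not an aromatic c.
(B) contains a hydroxyl group (-OH), which satisfies every atom and bond constraint.
(C) has a methoxy ether (-OCH3) but the oxygen has H0, not H1.
(D) has a hydroxyl group (-OH) but the -OH is on an aliphatic carbon, not an aromatic c.
So the answer is (B).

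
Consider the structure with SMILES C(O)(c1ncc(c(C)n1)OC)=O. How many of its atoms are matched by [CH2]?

0

The query [CH2] means: aliphatic carbon with exactly two hydrogens.
Check the 12 heavy atoms by environment: 2× n (aromatic, H0) → no; 3× c (aromatic, H0) → no; 1× c (aromatic, H1) → no; 2× C (H3) → no; 2× O (H0) → no; 1× C (H0) → no; 1× O (H1) → no.
No environment satisfies the query, so 0 matching atoms.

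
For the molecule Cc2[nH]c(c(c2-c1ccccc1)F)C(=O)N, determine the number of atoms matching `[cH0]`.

5

The query [cH0] means: aromatic carbon with no attached hydrogen (substituted or ring-fusion).
Check the 16 heavy atoms by environment: 1× n (aromatic, H1) → no; 5× c (aromatic, H0) → match; 1× F (H0) → no; 1× C (H0) → no; 1× O (H0) → no; 1× N (H2) → no; 1× C (H3) → no; 5× c (aromatic, H1) → no.
That gives 5 matching atoms.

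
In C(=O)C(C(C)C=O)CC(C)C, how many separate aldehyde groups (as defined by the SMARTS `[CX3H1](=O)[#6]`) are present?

[CX3H1](=O)[#6] is the SMARTS for an aldehyde: an sp2 carbon with one H, double-bonded to O and single-bonded to carbon.
The molecule carries 2 separate instances of an aldehyde (-CHO) meeting every constraint; each maps to a distinct set of atoms, giving 2 matches.

2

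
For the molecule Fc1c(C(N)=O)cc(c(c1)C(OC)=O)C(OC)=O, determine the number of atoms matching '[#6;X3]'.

9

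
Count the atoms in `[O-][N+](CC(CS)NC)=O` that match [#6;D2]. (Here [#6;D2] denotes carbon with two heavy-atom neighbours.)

2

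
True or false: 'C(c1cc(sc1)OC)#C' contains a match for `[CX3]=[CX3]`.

The pattern [CX3]=[CX3] describes a non-aromatic C=C double bond between two sp2 carbons — an alkene.
The closest candidate here is an ethynyl group (-C#CH), but the C-C bond is a triple bond, not a double bond. No other fragment satisfies the full query, so there is no match.

False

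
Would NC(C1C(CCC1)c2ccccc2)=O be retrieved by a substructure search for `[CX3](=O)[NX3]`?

Yes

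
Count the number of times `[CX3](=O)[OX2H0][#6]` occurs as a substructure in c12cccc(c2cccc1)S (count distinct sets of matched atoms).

[CX3](=O)[OX2H0][#6] is the SMARTS for an ester: a carbonyl carbon bonded to an oxygen that is itself bonded to carbon (no H on that O).
No fragment in the molecule satisfies every constraint, giving 0 matches.

0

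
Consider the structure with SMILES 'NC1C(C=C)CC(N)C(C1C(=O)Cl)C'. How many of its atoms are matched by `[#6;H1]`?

6

The query [#6;H1] means: any carbon bearing exactly one hydrogen.
Check the 14 heavy atoms by environment: 6× C (H1) → match; 2× C (H2) → no; 2× N (H2) → no; 1× C (H3) → no; 1× C (H0) → no; 1× O (H0) → no; 1× Cl (H0) → no.
That gives 6 matching atoms.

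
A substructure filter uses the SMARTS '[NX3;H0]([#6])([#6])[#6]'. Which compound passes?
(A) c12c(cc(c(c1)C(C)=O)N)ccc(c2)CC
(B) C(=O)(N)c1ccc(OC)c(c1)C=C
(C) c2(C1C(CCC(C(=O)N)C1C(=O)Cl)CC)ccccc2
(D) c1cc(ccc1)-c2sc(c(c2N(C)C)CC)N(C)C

[NX3;H0]([#6])([#6])[#6] describes a trivalent nitrogen with no H, bonded to three carbons (a tertiary amine).
(A) has a primary amino group (-NH2) but the nitrogen has H2, not H0 with three carbons.
(B) has a primary amide (-C(=O)NH2) but the amide nitrogen has H2 and only one carbon neighbour.
(C) has a primary amide (-C(=O)NH2) but the amide nitrogen has H2 and only one carbon neighbour.
(D) contains a dimethylamino group (-N(CH3)2), which satisfies every atom and bond constraint.
So the answer is (D).

D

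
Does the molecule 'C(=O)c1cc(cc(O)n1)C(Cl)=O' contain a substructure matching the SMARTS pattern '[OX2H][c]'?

Yes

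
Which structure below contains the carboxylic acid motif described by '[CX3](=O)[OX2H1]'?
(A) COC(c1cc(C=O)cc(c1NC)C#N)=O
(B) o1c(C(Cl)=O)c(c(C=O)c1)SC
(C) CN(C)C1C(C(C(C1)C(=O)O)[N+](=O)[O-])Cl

C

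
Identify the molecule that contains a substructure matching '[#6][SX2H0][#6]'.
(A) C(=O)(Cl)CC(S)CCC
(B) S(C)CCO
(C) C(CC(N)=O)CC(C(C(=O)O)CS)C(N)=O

[#6][SX2H0][#6] describes an aliphatic sulfur bridging two carbons with no H on the sulfur (a thioether).
(A) has a thiol (-SH) but the sulfur has H1, not H0 bridging two carbons.
(B) contains a methylthio ether (-SCH3), which satisfies every atom and bond constraint.
(C) has a thiol (-SH) but the sulfur has H1, not H0 bridging two carbons.
So the answer is (B).

B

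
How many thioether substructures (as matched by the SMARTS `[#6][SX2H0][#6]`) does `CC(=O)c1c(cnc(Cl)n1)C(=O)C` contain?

0

[#6][SX2H0][#6] is the SMARTS for a thioether: an aliphatic sulfur bridging two carbons with no H on the sulfur.
No fragment in the molecule satisfies every constraint, giving 0 matches.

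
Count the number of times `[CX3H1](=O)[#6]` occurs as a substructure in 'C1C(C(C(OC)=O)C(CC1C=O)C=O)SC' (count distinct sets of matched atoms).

2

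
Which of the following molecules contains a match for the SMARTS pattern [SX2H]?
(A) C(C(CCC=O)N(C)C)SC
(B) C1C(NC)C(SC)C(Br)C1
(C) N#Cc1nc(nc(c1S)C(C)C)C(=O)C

[SX2H] describes an aliphatic sulfur with two connections, one being H (a thiol).
(A) has a methylthio ether (-SCH3) but the sulfur has H0 (bonded to two carbons), not H1.
(B) has a methylthio ether (-SCH3) but the sulfur has H0 (bonded to two carbons), not H1.
(C) contains a thiol (-SH), which satisfies every atom and bond constraint.
So the answer is (C).

C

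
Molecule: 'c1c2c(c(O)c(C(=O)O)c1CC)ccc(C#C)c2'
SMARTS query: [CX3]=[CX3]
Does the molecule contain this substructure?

No

The pattern [CX3]=[CX3] describes a non-aromatic C=C double bond between two sp2 carbons — an alkene.
The closest candidate here is an ethyl group (-CH2CH3), but its C-C bond is a single bond between CX4 carbons, not CX3=CX3. No other fragment satisfies the full query, so there is no match.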